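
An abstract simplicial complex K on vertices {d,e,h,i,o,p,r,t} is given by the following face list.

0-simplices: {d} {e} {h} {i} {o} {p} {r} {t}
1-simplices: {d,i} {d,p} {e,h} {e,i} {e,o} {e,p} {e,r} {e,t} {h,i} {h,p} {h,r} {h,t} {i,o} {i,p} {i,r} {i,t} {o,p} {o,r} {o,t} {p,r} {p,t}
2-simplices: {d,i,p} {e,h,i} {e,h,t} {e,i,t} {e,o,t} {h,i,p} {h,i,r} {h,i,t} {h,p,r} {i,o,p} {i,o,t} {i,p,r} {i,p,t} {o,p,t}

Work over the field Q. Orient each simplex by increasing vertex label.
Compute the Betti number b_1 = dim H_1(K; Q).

n_0=8 n_1=21 n_2=14  [Q]
∂1: piv[di,dp,eh,ei,eo,er,et] rk=7  ker:ep,hi,hp,hr,ht,io,ip,ir,it,op,or,ot,pr,pt
∂2: piv[dip,ehi,eht,eit,eot,hip,hir,hpr,iop,iot,ipt] rk=11  ker:hit,ipr,opt
b_1=(21−7)−11=3

b_1=3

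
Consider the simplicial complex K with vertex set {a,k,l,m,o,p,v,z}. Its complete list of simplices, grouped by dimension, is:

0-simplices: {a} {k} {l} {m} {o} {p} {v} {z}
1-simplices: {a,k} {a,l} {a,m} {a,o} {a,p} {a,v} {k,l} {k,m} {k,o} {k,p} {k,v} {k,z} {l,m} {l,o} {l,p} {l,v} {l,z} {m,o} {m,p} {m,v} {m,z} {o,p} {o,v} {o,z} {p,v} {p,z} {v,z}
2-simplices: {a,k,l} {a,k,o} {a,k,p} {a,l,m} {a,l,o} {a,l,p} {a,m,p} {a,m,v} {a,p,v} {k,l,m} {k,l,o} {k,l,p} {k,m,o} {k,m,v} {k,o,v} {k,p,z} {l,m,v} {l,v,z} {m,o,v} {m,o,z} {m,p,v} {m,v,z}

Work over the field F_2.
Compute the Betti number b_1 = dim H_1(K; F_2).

b_1=2

n_0=8 n_1=27 n_2=22  [Z2]
∂1: piv[ak,al,am,ao,ap,av,kz] rk=7  ker:kl,km,ko,kp,kv,lm,lo,lp,lv,lz,mo,mp,mv,mz,op,ov,oz,pv,pz,vz
∂2: piv[akl,ako,akp,alm,alo,alp,amp,amv,apv,klm,kmo,kmv,kov,kpz,lmv,lvz,moz,mvz] rk=18  ker:klo,klp,mov,mpv
b_1=(27−7)−18=2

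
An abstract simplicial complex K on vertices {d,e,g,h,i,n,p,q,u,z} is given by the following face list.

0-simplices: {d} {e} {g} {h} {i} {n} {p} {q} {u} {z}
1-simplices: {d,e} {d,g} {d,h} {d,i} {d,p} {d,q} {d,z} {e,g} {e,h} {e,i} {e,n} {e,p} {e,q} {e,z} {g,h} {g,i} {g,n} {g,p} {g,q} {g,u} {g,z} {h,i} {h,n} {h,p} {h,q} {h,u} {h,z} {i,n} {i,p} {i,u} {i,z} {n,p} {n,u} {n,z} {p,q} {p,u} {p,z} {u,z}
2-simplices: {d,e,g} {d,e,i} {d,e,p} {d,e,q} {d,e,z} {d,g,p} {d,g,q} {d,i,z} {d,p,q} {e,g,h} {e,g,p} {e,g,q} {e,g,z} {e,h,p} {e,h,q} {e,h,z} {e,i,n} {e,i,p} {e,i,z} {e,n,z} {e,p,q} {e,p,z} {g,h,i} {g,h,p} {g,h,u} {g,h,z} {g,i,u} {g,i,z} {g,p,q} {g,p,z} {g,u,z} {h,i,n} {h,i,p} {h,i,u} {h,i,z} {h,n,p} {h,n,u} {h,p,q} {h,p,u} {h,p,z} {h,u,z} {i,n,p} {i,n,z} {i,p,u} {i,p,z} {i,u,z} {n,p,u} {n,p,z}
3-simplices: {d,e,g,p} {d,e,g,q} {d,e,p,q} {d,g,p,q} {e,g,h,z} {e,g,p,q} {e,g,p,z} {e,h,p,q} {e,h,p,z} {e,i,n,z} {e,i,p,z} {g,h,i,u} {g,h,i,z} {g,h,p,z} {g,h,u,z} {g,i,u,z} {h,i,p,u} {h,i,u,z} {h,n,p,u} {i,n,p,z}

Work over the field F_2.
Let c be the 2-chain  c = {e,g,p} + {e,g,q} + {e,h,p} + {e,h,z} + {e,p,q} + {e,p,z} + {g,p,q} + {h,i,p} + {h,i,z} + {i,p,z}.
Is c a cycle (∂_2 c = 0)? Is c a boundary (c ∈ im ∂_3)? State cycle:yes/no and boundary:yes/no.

n_0=10 n_1=38 n_2=48 n_3=20  [Z2]
∂1: piv[de,dg,dh,di,dp,dq,dz,en,gu] rk=9  ker:eg,eh,ei,ep,eq,ez,gh,gi,gn,gp,gq,gz,hi,hn,hp,hq,hu,hz,in,ip,iu,iz,np,nu,nz,pq,pu,pz,uz
∂2: piv[deg,dei,dep,deq,dez,dgp,dgq,diz,dpq,egh,egz,ehp,ehq,ehz,ein,eip,enz,epz,ghi,ghu,giu,giz,guz,hin,hnp,hnu,hpu] rk=27  ker:egp,egq,eiz,epq,ghp,ghz,gpq,gpz,hip,hiu,hiz,hpq,hpz,huz,inp,inz,ipu,ipz,iuz,npu,npz
∂3: piv[degp,degq,depq,dgpq,eghz,egpz,ehpq,ehpz,einz,eipz,ghiu,ghiz,ghpz,ghuz,giuz,hipu,hnpu,inpz] rk=18  ker:egpq,hiuz
∂2c = 0
c vs im∂3: residual ≠ 0 ⇒ not boundary

cycle:yes boundary:no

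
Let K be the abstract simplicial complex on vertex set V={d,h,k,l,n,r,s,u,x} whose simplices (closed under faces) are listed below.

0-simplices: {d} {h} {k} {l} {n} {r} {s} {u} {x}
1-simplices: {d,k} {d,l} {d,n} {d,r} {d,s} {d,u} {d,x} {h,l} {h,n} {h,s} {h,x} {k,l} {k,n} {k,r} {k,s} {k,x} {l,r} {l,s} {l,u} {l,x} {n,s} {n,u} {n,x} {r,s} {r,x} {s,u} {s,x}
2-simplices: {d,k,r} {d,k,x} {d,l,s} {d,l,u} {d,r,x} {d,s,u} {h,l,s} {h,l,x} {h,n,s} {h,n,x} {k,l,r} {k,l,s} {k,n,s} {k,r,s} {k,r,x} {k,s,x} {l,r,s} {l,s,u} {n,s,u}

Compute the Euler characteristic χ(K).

χ(K)=1

n_0=9 n_1=27 n_2=19
χ=+9−27+19=1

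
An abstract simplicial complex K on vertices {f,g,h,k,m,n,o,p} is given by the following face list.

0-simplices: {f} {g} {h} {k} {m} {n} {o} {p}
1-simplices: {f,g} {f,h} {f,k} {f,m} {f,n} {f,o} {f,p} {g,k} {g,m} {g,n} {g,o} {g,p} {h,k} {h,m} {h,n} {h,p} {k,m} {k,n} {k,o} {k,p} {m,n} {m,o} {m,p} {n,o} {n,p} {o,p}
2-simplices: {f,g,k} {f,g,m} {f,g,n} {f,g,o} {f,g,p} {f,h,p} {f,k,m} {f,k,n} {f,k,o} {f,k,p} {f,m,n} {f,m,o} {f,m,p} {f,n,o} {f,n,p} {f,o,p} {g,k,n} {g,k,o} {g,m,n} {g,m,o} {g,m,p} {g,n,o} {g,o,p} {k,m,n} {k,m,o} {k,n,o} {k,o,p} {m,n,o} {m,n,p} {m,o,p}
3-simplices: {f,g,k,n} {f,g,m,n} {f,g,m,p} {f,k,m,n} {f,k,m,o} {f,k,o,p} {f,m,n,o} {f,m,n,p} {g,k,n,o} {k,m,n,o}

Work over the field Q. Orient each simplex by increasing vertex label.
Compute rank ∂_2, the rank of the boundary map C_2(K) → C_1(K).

rank∂_2=16

n_0=8 n_1=26 n_2=30 n_3=10  [Q]
∂1: piv[fg,fh,fk,fm,fn,fo,fp] rk=7  ker:gk,gm,gn,go,gp,hk,hm,hn,hp,km,kn,ko,kp,mn,mo,mp,no,np,op
∂2: piv[fgk,fgm,fgn,fgo,fgp,fhp,fkm,fkn,fko,fkp,fmn,fmo,fmp,fno,fnp,fop] rk=16  ker:gkn,gko,gmn,gmo,gmp,gno,gop,kmn,kmo,kno,kop,mno,mnp,mop
∂3: piv[fgkn,fgmn,fgmp,fkmn,fkmo,fkop,fmno,fmnp,gkno,kmno] rk=10
rk∂_2=16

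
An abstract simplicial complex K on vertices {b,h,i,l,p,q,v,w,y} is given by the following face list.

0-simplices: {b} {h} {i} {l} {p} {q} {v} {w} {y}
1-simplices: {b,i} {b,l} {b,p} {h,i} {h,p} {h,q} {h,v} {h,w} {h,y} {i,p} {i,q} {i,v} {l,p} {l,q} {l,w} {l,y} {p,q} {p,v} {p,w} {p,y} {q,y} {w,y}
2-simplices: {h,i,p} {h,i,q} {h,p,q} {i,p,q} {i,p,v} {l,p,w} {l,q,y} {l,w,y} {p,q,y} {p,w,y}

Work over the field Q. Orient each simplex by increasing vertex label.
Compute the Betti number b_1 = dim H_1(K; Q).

b_1=5

n_0=9 n_1=22 n_2=10  [Q]
∂1: piv[bi,bl,bp,hi,hq,hv,hw,hy] rk=8  ker:hp,ip,iq,iv,lp,lq,lw,ly,pq,pv,pw,py,qy,wy
∂2: piv[hip,hiq,hpq,ipv,lpw,lqy,lwy,pqy,pwy] rk=9  ker:ipq
b_1=(22−8)−9=5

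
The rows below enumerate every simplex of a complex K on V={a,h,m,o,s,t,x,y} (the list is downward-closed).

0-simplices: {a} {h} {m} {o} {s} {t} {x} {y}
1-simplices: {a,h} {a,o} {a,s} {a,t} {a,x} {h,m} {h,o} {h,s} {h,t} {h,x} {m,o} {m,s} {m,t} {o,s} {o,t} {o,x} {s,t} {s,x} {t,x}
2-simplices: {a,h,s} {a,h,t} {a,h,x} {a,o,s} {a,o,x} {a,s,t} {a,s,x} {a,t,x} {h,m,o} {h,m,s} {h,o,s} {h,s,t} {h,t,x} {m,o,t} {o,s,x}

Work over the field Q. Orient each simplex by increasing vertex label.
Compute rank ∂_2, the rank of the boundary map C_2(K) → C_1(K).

rank∂_2=12

n_0=8 n_1=19 n_2=15  [Q]
∂1: piv[ah,ao,as,at,ax,hm] rk=6  ker:ho,hs,ht,hx,mo,ms,mt,os,ot,ox,st,sx,tx
∂2: piv[ahs,aht,ahx,aos,aox,ast,asx,atx,hmo,hms,hos,mot] rk=12  ker:hst,htx,osx
rk∂_2=12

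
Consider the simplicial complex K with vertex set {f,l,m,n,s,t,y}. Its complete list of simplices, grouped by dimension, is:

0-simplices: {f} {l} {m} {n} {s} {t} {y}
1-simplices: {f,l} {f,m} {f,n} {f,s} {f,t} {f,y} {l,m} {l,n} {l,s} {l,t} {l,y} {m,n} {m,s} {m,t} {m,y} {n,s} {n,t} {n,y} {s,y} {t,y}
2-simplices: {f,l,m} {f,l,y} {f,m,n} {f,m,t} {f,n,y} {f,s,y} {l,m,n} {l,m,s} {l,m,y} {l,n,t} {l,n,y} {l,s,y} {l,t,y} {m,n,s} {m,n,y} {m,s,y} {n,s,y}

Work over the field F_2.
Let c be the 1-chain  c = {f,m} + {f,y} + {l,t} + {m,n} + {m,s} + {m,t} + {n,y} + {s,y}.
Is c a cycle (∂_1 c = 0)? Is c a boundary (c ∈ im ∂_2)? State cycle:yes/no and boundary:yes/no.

n_0=7 n_1=20 n_2=17  [Z2]
∂1: piv[fl,fm,fn,fs,ft,fy] rk=6  ker:lm,ln,ls,lt,ly,mn,ms,mt,my,ns,nt,ny,sy,ty
∂2: piv[flm,fly,fmn,fmt,fny,fsy,lmn,lms,lmy,lnt,lsy,lty,mns] rk=13  ker:lny,mny,msy,nsy
∂1c = {l} + {y}

cycle:no boundary:no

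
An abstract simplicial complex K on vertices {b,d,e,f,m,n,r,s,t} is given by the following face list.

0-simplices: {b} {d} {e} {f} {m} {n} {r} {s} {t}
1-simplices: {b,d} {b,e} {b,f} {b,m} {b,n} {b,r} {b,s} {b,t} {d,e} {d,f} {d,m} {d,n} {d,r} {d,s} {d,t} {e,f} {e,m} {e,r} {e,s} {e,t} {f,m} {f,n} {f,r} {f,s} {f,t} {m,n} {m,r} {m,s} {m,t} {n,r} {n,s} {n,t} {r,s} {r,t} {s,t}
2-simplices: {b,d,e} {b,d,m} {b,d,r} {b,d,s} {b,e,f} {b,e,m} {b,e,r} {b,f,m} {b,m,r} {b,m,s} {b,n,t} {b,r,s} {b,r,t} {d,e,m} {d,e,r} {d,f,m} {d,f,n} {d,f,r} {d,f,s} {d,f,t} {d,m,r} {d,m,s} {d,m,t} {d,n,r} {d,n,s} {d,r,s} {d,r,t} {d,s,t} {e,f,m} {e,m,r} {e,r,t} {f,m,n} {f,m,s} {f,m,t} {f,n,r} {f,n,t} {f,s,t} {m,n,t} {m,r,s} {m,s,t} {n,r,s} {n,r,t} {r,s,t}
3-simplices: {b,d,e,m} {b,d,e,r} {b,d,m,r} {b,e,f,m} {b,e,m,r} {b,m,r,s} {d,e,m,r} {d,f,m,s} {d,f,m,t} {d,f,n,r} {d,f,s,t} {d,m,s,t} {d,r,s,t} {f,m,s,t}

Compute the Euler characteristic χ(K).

χ(K)=3

n_0=9 n_1=35 n_2=43 n_3=14
χ=+9−35+43−14=3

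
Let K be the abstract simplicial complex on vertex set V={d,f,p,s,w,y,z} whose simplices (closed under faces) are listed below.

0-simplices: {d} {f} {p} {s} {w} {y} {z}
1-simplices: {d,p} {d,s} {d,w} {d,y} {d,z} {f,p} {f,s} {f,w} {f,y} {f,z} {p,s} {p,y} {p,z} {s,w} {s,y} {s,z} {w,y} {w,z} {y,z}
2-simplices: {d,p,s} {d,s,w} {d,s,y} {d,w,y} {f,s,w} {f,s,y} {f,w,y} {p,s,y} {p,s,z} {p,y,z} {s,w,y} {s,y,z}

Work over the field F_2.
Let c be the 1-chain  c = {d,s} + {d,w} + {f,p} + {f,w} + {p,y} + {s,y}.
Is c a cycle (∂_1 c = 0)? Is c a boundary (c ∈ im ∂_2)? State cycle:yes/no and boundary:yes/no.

cycle:yes boundary:no

n_0=7 n_1=19 n_2=12  [Z2]
∂1: piv[dp,ds,dw,dy,dz,fp] rk=6  ker:fs,fw,fy,fz,ps,py,pz,sw,sy,sz,wy,wz,yz
∂2: piv[dps,dsw,dsy,dwy,fsw,fsy,psy,psz,pyz] rk=9  ker:fwy,swy,syz
∂1c = 0
c vs im∂2: residual ≠ 0 ⇒ not boundary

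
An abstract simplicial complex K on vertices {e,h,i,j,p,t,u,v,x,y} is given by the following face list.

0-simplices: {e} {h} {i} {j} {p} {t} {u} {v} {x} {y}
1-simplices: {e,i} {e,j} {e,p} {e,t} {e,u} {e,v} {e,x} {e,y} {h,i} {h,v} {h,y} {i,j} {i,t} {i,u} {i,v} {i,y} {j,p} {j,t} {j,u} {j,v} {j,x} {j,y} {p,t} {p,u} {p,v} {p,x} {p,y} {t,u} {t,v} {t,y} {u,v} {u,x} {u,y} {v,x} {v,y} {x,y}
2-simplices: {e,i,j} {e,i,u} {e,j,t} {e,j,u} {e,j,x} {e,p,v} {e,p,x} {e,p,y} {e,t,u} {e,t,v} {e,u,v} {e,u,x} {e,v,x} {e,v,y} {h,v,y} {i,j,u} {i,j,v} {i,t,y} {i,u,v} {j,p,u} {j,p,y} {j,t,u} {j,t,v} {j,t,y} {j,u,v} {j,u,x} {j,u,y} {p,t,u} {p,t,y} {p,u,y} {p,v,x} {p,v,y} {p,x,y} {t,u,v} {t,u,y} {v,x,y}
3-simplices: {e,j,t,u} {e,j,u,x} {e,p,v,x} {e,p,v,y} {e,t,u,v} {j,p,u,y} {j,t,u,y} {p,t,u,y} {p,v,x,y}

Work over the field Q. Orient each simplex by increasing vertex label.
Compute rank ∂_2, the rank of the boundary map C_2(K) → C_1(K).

n_0=10 n_1=36 n_2=36 n_3=9  [Q]
∂1: piv[ei,ej,ep,et,eu,ev,ex,ey,hi] rk=9  ker:hv,hy,ij,it,iu,iv,iy,jp,jt,ju,jv,jx,jy,pt,pu,pv,px,py,tu,tv,ty,uv,ux,uy,vx,vy,xy
∂2: piv[eij,eiu,ejt,eju,ejx,epv,epx,epy,etu,etv,euv,eux,evx,evy,hvy,ijv,ity,iuv,jpu,jpy,jty,juy,ptu,pxy] rk=24  ker:iju,jtu,jtv,juv,jux,pty,puy,pvx,pvy,tuv,tuy,vxy
∂3: piv[ejtu,ejux,epvx,epvy,etuv,jpuy,jtuy,ptuy,pvxy] rk=9
rk∂_2=24

rank∂_2=24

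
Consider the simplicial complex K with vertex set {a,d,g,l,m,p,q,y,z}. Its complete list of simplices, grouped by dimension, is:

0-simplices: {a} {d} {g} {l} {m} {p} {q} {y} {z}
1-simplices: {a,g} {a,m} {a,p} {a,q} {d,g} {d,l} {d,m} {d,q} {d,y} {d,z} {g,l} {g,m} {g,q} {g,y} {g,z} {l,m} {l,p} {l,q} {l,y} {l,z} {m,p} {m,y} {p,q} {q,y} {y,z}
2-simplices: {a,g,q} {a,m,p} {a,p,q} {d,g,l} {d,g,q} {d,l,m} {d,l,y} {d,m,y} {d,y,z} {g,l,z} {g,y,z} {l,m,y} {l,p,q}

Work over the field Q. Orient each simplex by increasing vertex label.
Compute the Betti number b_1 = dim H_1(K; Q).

n_0=9 n_1=25 n_2=13  [Q]
∂1: piv[ag,am,ap,aq,dg,dl,dy,dz] rk=8  ker:dm,dq,gl,gm,gq,gy,gz,lm,lp,lq,ly,lz,mp,my,pq,qy,yz
∂2: piv[agq,amp,apq,dgl,dgq,dlm,dly,dmy,dyz,glz,gyz,lpq] rk=12  ker:lmy
b_1=(25−8)−12=5

b_1=5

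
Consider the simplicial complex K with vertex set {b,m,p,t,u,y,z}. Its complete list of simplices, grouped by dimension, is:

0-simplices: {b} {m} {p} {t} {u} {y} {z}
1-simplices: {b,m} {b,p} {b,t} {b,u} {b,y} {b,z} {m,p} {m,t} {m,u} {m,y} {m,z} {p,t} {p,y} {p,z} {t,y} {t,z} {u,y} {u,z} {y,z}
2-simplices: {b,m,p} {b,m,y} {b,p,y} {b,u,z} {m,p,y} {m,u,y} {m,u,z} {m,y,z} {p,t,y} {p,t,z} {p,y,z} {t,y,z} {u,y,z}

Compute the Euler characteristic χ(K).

χ(K)=1

n_0=7 n_1=19 n_2=13
χ=+7−19+13=1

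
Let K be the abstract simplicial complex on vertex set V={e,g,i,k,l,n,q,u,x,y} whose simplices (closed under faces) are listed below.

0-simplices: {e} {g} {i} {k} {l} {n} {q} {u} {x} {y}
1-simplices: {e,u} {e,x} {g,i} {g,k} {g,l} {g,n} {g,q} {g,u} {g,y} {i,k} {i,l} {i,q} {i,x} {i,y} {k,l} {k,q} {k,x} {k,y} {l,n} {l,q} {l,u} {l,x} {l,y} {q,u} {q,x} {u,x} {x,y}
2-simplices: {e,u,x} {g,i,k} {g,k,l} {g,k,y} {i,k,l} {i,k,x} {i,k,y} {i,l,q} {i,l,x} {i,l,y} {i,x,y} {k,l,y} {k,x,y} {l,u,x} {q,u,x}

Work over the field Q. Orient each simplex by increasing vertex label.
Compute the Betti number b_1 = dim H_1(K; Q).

b_1=5

n_0=10 n_1=27 n_2=15  [Q]
∂1: piv[eu,ex,gi,gk,gl,gn,gq,gu,gy] rk=9  ker:ik,il,iq,ix,iy,kl,kq,kx,ky,ln,lq,lu,lx,ly,qu,qx,ux,xy
∂2: piv[eux,gik,gkl,gky,ikl,ikx,iky,ilq,ilx,ily,ixy,lux,qux] rk=13  ker:kly,kxy
b_1=(27−9)−13=5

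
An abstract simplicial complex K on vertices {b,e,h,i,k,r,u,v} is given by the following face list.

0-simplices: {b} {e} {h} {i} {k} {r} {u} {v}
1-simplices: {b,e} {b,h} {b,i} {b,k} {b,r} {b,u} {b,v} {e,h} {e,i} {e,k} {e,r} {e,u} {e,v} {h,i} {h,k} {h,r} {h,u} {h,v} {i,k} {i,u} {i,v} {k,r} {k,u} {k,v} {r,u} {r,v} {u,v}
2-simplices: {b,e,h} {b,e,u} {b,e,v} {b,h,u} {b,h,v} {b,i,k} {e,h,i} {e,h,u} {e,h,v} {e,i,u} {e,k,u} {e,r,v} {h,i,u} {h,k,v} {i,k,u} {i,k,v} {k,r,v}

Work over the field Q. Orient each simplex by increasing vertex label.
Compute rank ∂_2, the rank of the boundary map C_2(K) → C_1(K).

n_0=8 n_1=27 n_2=17  [Q]
∂1: piv[be,bh,bi,bk,br,bu,bv] rk=7  ker:eh,ei,ek,er,eu,ev,hi,hk,hr,hu,hv,ik,iu,iv,kr,ku,kv,ru,rv,uv
∂2: piv[beh,beu,bev,bhu,bhv,bik,ehi,eiu,eku,erv,hkv,iku,ikv,krv] rk=14  ker:ehu,ehv,hiu
rk∂_2=14

rank∂_2=14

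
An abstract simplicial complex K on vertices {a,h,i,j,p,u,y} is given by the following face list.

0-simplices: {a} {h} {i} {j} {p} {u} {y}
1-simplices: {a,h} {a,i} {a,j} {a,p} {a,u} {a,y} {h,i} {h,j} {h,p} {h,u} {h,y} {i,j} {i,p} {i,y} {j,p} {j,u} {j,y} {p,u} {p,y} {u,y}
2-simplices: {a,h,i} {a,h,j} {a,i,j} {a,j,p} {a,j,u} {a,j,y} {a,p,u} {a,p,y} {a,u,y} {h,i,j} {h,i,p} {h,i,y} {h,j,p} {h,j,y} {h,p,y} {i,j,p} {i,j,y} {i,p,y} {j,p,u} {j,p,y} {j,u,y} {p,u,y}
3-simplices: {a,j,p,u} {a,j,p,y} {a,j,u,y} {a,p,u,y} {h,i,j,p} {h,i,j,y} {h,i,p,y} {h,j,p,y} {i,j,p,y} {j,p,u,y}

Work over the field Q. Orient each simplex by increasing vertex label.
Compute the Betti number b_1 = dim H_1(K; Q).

n_0=7 n_1=20 n_2=22 n_3=10  [Q]
∂1: piv[ah,ai,aj,ap,au,ay] rk=6  ker:hi,hj,hp,hu,hy,ij,ip,iy,jp,ju,jy,pu,py,uy
∂2: piv[ahi,ahj,aij,ajp,aju,ajy,apu,apy,auy,hip,hiy,hjp,hjy] rk=13  ker:hij,hpy,ijp,ijy,ipy,jpu,jpy,juy,puy
∂3: piv[ajpu,ajpy,ajuy,apuy,hijp,hijy,hipy,hjpy] rk=8  ker:ijpy,jpuy
b_1=(20−6)−13=1

b_1=1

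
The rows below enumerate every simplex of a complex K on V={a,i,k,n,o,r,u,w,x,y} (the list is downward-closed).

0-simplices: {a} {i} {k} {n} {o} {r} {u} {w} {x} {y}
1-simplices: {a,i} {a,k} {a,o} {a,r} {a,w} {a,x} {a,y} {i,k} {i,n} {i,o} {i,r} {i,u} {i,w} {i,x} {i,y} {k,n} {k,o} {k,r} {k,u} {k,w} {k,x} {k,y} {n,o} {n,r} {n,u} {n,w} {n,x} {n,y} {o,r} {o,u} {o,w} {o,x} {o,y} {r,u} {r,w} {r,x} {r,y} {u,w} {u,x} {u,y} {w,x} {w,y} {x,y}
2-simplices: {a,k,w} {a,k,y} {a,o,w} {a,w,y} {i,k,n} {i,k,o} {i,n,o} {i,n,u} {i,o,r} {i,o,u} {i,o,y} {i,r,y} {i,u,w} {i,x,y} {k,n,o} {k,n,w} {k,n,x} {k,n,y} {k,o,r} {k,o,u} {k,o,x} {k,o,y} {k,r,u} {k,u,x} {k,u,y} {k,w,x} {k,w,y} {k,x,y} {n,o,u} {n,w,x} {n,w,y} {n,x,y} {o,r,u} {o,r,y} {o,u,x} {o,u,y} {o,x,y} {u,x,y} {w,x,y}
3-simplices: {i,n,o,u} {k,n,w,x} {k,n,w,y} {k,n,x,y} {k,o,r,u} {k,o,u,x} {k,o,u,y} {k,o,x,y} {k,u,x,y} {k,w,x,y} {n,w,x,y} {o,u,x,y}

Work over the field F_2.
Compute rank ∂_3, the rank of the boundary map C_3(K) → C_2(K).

rank∂_3=10

n_0=10 n_1=43 n_2=39 n_3=12  [Z2]
∂1: piv[ai,ak,ao,ar,aw,ax,ay,in,iu] rk=9  ker:ik,io,ir,iw,ix,iy,kn,ko,kr,ku,kw,kx,ky,no,nr,nu,nw,nx,ny,or,ou,ow,ox,oy,ru,rw,rx,ry,uw,ux,uy,wx,wy,xy
∂2: piv[akw,aky,aow,awy,ikn,iko,ino,inu,ior,iou,ioy,iry,iuw,ixy,knw,knx,kny,kor,kou,kox,koy,kru,kux,kuy,kwx,kxy] rk=26  ker:kno,kwy,nou,nwx,nwy,nxy,oru,ory,oux,ouy,oxy,uxy,wxy
∂3: piv[inou,knwx,knwy,knxy,koru,koux,kouy,koxy,kuxy,kwxy] rk=10  ker:nwxy,ouxy
rk∂_3=10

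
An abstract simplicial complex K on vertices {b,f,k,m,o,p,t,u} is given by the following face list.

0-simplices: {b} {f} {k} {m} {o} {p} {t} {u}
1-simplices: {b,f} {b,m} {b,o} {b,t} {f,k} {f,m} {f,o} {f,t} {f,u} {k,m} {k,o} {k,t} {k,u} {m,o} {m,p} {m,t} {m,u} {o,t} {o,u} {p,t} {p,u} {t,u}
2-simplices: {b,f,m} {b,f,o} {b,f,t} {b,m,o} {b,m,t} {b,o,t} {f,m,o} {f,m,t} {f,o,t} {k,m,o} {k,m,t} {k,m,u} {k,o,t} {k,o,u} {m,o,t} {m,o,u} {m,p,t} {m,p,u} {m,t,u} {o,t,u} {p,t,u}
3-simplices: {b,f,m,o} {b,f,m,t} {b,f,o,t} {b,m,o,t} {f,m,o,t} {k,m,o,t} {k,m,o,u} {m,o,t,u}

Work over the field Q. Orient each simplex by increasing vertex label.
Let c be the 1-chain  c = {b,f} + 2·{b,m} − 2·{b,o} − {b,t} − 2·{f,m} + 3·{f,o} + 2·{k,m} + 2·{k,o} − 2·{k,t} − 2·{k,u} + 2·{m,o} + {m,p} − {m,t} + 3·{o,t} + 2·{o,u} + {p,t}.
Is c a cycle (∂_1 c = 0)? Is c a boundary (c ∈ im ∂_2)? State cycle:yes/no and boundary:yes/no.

n_0=8 n_1=22 n_2=21 n_3=8  [Q]
∂1: piv[bf,bm,bo,bt,fk,fu,mp] rk=7  ker:fm,fo,ft,km,ko,kt,ku,mo,mt,mu,ot,ou,pt,pu,tu
∂2: piv[bfm,bfo,bft,bmo,bmt,bot,kmo,kmt,kmu,kou,mpt,mpu,mtu] rk=13  ker:fmo,fmt,fot,kot,mot,mou,otu,ptu
∂3: piv[bfmo,bfmt,bfot,bmot,kmot,kmou,motu] rk=7  ker:fmot
∂1c = 0
c vs im∂2: reduces to 0 ⇒ boundary

cycle:yes boundary:yes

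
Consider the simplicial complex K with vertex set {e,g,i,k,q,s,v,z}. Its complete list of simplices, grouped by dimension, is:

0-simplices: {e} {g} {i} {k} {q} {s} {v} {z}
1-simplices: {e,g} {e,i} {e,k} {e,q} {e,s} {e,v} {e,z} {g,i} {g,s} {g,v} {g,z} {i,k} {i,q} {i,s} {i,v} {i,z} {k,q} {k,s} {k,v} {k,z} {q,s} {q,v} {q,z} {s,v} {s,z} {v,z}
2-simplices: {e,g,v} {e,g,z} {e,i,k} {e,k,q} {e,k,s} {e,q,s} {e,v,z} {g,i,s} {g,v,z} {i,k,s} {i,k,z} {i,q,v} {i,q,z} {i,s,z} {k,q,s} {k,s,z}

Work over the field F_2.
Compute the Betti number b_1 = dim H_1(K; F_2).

n_0=8 n_1=26 n_2=16  [Z2]
∂1: piv[eg,ei,ek,eq,es,ev,ez] rk=7  ker:gi,gs,gv,gz,ik,iq,is,iv,iz,kq,ks,kv,kz,qs,qv,qz,sv,sz,vz
∂2: piv[egv,egz,eik,ekq,eks,eqs,evz,gis,iks,ikz,iqv,iqz,isz] rk=13  ker:gvz,kqs,ksz
b_1=(26−7)−13=6

b_1=6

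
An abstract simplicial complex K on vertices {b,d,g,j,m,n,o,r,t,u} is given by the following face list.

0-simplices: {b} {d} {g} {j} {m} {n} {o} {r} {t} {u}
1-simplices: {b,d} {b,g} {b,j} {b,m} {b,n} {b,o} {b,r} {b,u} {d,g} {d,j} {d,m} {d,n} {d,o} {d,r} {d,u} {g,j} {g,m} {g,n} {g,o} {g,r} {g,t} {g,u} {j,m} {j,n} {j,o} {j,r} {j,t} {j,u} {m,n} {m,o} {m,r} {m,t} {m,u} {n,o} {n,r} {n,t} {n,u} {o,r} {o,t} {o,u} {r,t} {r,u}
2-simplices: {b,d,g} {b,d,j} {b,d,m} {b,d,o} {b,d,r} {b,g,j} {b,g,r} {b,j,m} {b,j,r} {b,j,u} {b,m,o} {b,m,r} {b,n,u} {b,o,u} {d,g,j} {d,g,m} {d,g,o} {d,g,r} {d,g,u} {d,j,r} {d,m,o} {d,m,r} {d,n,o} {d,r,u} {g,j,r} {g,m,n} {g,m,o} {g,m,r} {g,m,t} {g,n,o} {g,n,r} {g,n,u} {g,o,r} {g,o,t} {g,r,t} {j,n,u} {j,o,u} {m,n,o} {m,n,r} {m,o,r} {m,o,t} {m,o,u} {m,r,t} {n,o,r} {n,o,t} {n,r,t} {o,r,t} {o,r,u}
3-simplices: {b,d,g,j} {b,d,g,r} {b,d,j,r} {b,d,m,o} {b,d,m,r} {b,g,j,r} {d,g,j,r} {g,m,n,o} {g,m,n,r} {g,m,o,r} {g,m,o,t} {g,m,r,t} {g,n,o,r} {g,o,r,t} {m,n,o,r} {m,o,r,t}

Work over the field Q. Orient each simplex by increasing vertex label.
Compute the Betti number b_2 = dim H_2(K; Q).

b_2=3

n_0=10 n_1=42 n_2=48 n_3=16  [Q]
∂1: piv[bd,bg,bj,bm,bn,bo,br,bu,gt] rk=9  ker:dg,dj,dm,dn,do,dr,du,gj,gm,gn,go,gr,gu,jm,jn,jo,jr,jt,ju,mn,mo,mr,mt,mu,no,nr,nt,nu,or,ot,ou,rt,ru
∂2: piv[bdg,bdj,bdm,bdo,bdr,bgj,bgr,bjm,bjr,bju,bmo,bmr,bnu,bou,dgm,dgo,dgu,dno,dru,gmn,gmt,gno,gnr,gnu,gor,got,grt,jnu,jou,mou,not,oru] rk=32  ker:dgj,dgr,djr,dmo,dmr,gjr,gmo,gmr,mno,mnr,mor,mot,mrt,nor,nrt,ort
∂3: piv[bdgj,bdgr,bdjr,bdmo,bdmr,bgjr,gmno,gmnr,gmor,gmot,gmrt,gnor,gort] rk=13  ker:dgjr,mnor,mort
b_2=(48−32)−13=3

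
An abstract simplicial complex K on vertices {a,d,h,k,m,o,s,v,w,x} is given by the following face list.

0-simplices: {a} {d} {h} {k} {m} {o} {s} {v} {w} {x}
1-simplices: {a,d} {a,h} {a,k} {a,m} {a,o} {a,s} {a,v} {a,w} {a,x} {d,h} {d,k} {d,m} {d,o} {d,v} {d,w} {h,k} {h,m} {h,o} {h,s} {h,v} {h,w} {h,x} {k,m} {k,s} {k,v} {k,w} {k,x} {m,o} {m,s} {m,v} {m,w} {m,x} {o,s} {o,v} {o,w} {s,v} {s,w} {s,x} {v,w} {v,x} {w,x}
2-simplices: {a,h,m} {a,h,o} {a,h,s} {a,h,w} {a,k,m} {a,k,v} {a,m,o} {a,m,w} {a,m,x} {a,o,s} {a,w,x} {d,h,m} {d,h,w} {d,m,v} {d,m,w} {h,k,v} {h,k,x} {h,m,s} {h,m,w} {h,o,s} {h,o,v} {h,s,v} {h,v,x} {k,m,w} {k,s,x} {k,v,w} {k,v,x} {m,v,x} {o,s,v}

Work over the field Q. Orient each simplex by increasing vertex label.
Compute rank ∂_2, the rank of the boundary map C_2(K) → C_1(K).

n_0=10 n_1=41 n_2=29  [Q]
∂1: piv[ad,ah,ak,am,ao,as,av,aw,ax] rk=9  ker:dh,dk,dm,do,dv,dw,hk,hm,ho,hs,hv,hw,hx,km,ks,kv,kw,kx,mo,ms,mv,mw,mx,os,ov,ow,sv,sw,sx,vw,vx,wx
∂2: piv[ahm,aho,ahs,ahw,akm,akv,amo,amw,amx,aos,awx,dhm,dhw,dmv,hkv,hkx,hms,hov,hsv,hvx,kmw,ksx,kvw,mvx] rk=24  ker:dmw,hmw,hos,kvx,osv
rk∂_2=24

rank∂_2=24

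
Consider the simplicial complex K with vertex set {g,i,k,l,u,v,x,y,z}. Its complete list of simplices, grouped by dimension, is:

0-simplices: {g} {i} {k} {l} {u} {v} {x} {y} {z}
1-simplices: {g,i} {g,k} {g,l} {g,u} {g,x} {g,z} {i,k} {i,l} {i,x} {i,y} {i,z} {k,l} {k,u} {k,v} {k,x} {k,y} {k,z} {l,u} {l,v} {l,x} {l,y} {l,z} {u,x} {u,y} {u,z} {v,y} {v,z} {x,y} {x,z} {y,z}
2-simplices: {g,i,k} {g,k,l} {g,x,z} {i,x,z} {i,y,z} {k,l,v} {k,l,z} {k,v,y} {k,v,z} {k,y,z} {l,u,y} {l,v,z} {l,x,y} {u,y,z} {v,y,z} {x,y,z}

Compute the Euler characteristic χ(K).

χ(K)=-5

n_0=9 n_1=30 n_2=16
χ=+9−30+16=-5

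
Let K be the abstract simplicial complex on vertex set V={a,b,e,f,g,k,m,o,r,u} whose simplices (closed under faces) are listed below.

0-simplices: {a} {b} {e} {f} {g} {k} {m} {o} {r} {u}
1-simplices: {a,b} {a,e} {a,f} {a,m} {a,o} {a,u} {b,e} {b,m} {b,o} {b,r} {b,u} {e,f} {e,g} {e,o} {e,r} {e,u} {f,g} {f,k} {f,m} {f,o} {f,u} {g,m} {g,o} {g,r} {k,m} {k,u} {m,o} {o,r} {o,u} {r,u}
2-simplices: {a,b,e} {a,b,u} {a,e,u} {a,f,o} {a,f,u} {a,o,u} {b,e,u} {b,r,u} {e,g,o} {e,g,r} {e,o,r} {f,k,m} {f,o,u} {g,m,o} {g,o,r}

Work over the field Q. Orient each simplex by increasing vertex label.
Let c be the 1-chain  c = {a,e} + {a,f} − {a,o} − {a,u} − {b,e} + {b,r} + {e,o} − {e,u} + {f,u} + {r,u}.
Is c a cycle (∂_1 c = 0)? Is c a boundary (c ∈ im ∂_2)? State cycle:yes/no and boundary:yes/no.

n_0=10 n_1=30 n_2=15  [Q]
∂1: piv[ab,ae,af,am,ao,au,br,eg,fk] rk=9  ker:be,bm,bo,bu,ef,eo,er,eu,fg,fm,fo,fu,gm,go,gr,km,ku,mo,or,ou,ru
∂2: piv[abe,abu,aeu,afo,afu,aou,bru,ego,egr,eor,fkm,gmo] rk=12  ker:beu,fou,gor
∂1c = 0
c vs im∂2: residual ≠ 0 ⇒ not boundary

cycle:yes boundary:no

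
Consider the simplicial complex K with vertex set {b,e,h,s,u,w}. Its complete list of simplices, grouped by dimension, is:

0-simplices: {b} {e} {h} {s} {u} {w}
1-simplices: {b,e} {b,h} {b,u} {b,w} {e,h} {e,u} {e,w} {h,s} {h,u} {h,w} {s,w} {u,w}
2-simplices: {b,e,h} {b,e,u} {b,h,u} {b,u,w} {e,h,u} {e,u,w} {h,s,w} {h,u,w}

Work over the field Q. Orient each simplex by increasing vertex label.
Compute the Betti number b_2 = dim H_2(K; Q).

b_2=1

n_0=6 n_1=12 n_2=8  [Q]
∂1: piv[be,bh,bu,bw,hs] rk=5  ker:eh,eu,ew,hu,hw,sw,uw
∂2: piv[beh,beu,bhu,buw,euw,hsw,huw] rk=7  ker:ehu
b_2=(8−7)−0=1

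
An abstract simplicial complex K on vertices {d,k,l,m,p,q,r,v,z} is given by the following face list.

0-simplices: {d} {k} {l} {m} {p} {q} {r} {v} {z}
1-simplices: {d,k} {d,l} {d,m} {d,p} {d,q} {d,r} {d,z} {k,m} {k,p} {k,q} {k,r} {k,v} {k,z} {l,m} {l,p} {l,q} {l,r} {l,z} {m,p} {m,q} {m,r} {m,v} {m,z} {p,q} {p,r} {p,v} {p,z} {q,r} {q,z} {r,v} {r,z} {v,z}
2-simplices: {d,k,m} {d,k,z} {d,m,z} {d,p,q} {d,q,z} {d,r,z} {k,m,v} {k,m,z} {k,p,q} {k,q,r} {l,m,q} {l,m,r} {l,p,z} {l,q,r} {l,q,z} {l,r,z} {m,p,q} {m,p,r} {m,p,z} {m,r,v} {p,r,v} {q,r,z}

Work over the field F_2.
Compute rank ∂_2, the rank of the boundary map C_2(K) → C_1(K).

rank∂_2=20

n_0=9 n_1=32 n_2=22  [Z2]
∂1: piv[dk,dl,dm,dp,dq,dr,dz,kv] rk=8  ker:km,kp,kq,kr,kz,lm,lp,lq,lr,lz,mp,mq,mr,mv,mz,pq,pr,pv,pz,qr,qz,rv,rz,vz
∂2: piv[dkm,dkz,dmz,dpq,dqz,drz,kmv,kpq,kqr,lmq,lmr,lpz,lqr,lqz,lrz,mpq,mpr,mpz,mrv,prv] rk=20  ker:kmz,qrz
rk∂_2=20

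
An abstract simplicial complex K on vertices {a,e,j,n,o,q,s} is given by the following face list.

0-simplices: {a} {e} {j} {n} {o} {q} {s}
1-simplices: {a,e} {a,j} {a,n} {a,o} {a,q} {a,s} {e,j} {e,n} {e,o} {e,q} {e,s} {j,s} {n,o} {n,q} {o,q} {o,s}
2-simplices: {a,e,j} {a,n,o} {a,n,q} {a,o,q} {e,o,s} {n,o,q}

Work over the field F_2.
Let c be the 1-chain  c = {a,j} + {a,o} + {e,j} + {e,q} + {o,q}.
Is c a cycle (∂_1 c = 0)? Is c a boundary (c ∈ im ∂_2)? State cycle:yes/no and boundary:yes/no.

cycle:yes boundary:no

n_0=7 n_1=16 n_2=6  [Z2]
∂1: piv[ae,aj,an,ao,aq,as] rk=6  ker:ej,en,eo,eq,es,js,no,nq,oq,os
∂2: piv[aej,ano,anq,aoq,eos] rk=5  ker:noq
∂1c = 0
c vs im∂2: residual ≠ 0 ⇒ not boundary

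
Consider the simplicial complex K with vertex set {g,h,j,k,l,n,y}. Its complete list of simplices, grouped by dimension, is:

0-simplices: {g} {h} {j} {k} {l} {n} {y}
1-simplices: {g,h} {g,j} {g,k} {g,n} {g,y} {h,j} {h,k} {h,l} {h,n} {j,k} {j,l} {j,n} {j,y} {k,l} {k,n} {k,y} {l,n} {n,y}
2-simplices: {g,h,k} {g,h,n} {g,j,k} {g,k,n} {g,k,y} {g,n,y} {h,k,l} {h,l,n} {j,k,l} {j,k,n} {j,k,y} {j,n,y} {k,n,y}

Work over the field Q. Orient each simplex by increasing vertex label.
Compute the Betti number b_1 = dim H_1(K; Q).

b_1=1

n_0=7 n_1=18 n_2=13  [Q]
∂1: piv[gh,gj,gk,gn,gy,hl] rk=6  ker:hj,hk,hn,jk,jl,jn,jy,kl,kn,ky,ln,ny
∂2: piv[ghk,ghn,gjk,gkn,gky,gny,hkl,hln,jkl,jkn,jky] rk=11  ker:jny,kny
b_1=(18−6)−11=1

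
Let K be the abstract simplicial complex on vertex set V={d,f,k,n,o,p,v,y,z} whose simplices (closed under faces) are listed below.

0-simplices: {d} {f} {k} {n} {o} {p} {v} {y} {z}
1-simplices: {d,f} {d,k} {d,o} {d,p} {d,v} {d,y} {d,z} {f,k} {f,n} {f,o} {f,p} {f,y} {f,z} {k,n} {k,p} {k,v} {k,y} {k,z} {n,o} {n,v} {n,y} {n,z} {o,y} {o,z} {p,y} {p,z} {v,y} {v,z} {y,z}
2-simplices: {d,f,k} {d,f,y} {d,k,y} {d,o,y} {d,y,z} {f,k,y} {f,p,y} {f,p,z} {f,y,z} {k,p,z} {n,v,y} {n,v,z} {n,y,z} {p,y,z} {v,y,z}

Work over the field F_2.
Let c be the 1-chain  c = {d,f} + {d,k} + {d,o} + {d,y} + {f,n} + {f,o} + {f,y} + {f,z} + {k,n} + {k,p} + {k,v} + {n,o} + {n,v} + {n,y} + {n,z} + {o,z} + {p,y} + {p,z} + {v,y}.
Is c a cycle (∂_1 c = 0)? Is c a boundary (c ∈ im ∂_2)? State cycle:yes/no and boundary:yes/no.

cycle:no boundary:no

n_0=9 n_1=29 n_2=15  [Z2]
∂1: piv[df,dk,do,dp,dv,dy,dz,fn] rk=8  ker:fk,fo,fp,fy,fz,kn,kp,kv,ky,kz,no,nv,ny,nz,oy,oz,py,pz,vy,vz,yz
∂2: piv[dfk,dfy,dky,doy,dyz,fpy,fpz,fyz,kpz,nvy,nvz,nyz] rk=12  ker:fky,pyz,vyz
∂1c = {f} + {p} + {v} + {y}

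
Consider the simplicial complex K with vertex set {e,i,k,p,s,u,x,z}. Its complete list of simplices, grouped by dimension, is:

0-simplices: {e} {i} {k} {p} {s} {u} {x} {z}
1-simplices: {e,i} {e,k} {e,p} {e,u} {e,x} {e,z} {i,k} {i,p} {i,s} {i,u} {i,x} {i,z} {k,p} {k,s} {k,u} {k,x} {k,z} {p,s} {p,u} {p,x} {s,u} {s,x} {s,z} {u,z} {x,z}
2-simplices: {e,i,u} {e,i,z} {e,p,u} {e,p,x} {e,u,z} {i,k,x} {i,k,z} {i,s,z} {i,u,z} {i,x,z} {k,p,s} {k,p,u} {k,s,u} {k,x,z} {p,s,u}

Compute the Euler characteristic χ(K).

n_0=8 n_1=25 n_2=15
χ=+8−25+15=-2

χ(K)=-2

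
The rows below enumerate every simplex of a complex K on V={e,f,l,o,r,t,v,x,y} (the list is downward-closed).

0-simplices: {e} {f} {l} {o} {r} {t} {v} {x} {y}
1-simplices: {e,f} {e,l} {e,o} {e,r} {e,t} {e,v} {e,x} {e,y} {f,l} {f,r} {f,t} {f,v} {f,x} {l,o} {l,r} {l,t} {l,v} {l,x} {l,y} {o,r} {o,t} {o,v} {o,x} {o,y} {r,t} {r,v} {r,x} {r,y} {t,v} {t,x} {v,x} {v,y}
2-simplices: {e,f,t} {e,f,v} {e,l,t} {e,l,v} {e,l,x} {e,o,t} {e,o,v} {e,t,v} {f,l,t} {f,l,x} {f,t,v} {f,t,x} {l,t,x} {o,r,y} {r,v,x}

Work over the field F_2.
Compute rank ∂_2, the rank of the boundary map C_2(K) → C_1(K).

n_0=9 n_1=32 n_2=15  [Z2]
∂1: piv[ef,el,eo,er,et,ev,ex,ey] rk=8  ker:fl,fr,ft,fv,fx,lo,lr,lt,lv,lx,ly,or,ot,ov,ox,oy,rt,rv,rx,ry,tv,tx,vx,vy
∂2: piv[eft,efv,elt,elv,elx,eot,eov,etv,flt,flx,ftx,ory,rvx] rk=13  ker:ftv,ltx
rk∂_2=13

rank∂_2=13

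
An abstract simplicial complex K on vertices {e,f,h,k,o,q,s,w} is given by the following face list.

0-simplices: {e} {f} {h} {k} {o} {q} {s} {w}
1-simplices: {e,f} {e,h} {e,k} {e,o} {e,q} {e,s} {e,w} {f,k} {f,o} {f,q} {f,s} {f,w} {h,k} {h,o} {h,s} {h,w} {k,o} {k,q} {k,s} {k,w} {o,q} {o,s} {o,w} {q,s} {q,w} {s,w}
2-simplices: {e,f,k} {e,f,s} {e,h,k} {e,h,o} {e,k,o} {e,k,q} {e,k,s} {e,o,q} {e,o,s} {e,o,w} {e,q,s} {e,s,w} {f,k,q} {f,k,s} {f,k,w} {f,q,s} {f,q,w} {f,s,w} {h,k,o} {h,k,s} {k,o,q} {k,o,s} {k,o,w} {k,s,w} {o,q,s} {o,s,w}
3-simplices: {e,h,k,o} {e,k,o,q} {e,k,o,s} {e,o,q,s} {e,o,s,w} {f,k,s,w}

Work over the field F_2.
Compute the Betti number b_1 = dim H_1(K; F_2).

b_1=2

n_0=8 n_1=26 n_2=26 n_3=6  [Z2]
∂1: piv[ef,eh,ek,eo,eq,es,ew] rk=7  ker:fk,fo,fq,fs,fw,hk,ho,hs,hw,ko,kq,ks,kw,oq,os,ow,qs,qw,sw
∂2: piv[efk,efs,ehk,eho,eko,ekq,eks,eoq,eos,eow,eqs,esw,fkq,fkw,fqw,fsw,hks] rk=17  ker:fks,fqs,hko,koq,kos,kow,ksw,oqs,osw
∂3: piv[ehko,ekoq,ekos,eoqs,eosw,fksw] rk=6
b_1=(26−7)−17=2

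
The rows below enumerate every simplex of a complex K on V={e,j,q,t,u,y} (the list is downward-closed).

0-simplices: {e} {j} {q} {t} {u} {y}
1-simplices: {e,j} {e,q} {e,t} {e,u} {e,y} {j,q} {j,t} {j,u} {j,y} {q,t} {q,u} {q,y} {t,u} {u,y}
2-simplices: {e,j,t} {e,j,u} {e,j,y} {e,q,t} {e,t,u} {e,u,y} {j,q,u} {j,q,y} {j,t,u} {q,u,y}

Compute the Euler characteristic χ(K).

χ(K)=2

n_0=6 n_1=14 n_2=10
χ=+6−14+10=2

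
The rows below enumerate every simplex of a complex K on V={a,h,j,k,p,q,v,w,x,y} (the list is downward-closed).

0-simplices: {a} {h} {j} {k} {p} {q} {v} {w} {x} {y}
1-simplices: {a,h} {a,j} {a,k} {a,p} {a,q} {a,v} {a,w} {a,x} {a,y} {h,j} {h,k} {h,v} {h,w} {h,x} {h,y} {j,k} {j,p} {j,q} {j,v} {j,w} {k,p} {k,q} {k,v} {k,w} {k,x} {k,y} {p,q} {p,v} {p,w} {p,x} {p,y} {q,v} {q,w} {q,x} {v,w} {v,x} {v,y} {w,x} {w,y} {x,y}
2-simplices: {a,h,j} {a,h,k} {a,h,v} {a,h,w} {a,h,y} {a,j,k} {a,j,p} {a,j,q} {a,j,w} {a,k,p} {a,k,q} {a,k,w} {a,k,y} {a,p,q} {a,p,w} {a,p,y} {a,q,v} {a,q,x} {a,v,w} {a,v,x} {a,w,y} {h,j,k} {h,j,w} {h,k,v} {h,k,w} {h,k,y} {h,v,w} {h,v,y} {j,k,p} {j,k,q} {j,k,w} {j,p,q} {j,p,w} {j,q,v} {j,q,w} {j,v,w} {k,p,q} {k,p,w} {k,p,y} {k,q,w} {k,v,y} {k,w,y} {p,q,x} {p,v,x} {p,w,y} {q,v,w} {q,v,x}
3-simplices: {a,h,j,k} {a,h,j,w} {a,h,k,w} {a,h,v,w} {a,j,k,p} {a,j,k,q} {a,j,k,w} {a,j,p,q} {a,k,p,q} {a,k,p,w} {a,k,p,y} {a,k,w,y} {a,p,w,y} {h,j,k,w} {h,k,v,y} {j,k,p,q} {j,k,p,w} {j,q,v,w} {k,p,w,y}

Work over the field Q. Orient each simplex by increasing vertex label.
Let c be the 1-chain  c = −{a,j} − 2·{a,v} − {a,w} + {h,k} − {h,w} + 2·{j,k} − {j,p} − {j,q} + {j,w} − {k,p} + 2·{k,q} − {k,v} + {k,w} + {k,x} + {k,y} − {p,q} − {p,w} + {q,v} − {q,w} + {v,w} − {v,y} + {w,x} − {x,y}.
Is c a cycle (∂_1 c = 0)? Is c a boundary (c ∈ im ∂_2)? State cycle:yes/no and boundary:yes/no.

n_0=10 n_1=40 n_2=47 n_3=19  [Q]
∂1: piv[ah,aj,ak,ap,aq,av,aw,ax,ay] rk=9  ker:hj,hk,hv,hw,hx,hy,jk,jp,jq,jv,jw,kp,kq,kv,kw,kx,ky,pq,pv,pw,px,py,qv,qw,qx,vw,vx,vy,wx,wy,xy
∂2: piv[ahj,ahk,ahv,ahw,ahy,ajk,ajp,ajq,ajw,akp,akq,akw,aky,apq,apw,apy,aqv,aqx,avw,avx,awy,hkv,hvy,jqv,jqw,pqx,pvx] rk=27  ker:hjk,hjw,hkw,hky,hvw,jkp,jkq,jkw,jpq,jpw,jvw,kpq,kpw,kpy,kqw,kvy,kwy,pwy,qvw,qvx
∂3: piv[ahjk,ahjw,ahkw,ahvw,ajkp,ajkq,ajkw,ajpq,akpq,akpw,akpy,akwy,apwy,hkvy,jkpw,jqvw] rk=16  ker:hjkw,jkpq,kpwy
∂1c = 4·{a} − 2·{j} − 2·{v} − 2·{w} + 3·{x} − {y}

cycle:no boundary:no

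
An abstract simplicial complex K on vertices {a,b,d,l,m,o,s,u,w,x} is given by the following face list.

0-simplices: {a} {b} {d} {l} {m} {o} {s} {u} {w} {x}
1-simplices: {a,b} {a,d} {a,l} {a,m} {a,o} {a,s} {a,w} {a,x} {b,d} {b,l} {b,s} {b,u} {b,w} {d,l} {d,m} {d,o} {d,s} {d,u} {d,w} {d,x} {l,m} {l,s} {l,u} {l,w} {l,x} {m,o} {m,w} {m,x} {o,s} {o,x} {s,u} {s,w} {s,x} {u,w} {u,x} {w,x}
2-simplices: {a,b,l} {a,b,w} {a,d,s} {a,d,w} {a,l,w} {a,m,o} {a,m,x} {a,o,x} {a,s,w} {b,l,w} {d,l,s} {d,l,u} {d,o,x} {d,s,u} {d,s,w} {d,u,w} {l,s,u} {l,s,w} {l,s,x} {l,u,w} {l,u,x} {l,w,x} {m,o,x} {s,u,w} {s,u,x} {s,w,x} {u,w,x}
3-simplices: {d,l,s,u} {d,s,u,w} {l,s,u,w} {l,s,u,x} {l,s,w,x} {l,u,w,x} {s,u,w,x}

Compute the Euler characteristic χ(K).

n_0=10 n_1=36 n_2=27 n_3=7
χ=+10−36+27−7=-6

χ(K)=-6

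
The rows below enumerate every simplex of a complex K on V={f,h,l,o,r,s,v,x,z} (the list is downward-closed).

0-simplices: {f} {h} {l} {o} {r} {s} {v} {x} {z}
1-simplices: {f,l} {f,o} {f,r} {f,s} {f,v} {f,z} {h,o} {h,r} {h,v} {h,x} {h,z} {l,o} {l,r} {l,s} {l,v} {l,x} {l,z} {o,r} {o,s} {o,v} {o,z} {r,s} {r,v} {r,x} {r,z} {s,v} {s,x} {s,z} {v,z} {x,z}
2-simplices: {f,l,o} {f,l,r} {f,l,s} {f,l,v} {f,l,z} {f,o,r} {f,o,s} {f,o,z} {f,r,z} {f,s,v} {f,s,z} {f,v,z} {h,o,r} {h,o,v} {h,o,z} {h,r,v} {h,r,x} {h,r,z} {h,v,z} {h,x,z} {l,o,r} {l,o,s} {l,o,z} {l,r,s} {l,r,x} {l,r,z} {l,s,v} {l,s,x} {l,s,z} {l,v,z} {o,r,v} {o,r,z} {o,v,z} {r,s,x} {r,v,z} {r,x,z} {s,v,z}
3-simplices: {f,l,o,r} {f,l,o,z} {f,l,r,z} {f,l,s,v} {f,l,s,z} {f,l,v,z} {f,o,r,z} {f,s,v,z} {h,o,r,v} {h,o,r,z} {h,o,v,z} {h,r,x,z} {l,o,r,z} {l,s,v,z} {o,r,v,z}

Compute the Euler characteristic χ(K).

χ(K)=1

n_0=9 n_1=30 n_2=37 n_3=15
χ=+9−30+37−15=1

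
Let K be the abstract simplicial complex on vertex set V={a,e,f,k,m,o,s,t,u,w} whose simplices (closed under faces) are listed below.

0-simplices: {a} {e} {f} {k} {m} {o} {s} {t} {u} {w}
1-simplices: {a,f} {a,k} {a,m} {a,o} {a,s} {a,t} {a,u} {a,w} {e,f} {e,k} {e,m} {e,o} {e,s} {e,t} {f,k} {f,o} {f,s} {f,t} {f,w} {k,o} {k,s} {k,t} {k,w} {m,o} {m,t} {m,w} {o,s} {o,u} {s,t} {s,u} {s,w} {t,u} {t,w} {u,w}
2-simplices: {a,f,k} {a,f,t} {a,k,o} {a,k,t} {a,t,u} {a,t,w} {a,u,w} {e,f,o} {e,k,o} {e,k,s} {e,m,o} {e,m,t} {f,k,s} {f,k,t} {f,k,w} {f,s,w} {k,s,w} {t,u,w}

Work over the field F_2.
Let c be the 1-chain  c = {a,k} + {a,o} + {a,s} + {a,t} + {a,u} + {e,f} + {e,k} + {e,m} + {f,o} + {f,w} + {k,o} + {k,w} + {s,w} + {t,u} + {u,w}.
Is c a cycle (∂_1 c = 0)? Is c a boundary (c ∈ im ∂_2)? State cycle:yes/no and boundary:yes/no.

cycle:no boundary:no

n_0=10 n_1=34 n_2=18  [Z2]
∂1: piv[af,ak,am,ao,as,at,au,aw,ef] rk=9  ker:ek,em,eo,es,et,fk,fo,fs,ft,fw,ko,ks,kt,kw,mo,mt,mw,os,ou,st,su,sw,tu,tw,uw
∂2: piv[afk,aft,ako,akt,atu,atw,auw,efo,eko,eks,emo,emt,fks,fkw,fsw] rk=15  ker:fkt,ksw,tuw
∂1c = {a} + {e} + {f} + {m} + {o} + {u}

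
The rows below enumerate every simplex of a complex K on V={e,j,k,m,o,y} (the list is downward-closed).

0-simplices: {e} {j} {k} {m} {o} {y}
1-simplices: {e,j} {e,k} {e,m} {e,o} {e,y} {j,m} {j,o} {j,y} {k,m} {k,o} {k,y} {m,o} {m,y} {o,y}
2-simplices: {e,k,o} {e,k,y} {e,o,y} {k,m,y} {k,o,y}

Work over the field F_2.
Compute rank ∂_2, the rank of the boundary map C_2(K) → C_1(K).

rank∂_2=4

n_0=6 n_1=14 n_2=5  [Z2]
∂1: piv[ej,ek,em,eo,ey] rk=5  ker:jm,jo,jy,km,ko,ky,mo,my,oy
∂2: piv[eko,eky,eoy,kmy] rk=4  ker:koy
rk∂_2=4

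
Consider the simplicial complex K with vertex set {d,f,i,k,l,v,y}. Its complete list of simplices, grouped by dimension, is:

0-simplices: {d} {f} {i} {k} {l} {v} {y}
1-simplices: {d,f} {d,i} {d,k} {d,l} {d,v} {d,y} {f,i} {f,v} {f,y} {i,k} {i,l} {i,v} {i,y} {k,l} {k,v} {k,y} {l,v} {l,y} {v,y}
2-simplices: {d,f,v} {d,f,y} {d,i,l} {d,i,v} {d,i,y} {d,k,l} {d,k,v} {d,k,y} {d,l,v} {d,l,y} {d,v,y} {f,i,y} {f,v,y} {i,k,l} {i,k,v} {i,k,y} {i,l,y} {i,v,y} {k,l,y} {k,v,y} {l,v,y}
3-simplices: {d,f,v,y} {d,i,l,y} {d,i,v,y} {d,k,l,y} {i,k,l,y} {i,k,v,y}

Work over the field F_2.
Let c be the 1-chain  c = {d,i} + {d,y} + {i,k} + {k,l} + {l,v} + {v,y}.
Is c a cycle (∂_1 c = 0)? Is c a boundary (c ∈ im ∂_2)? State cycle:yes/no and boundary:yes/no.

cycle:yes boundary:yes

n_0=7 n_1=19 n_2=21 n_3=6  [Z2]
∂1: piv[df,di,dk,dl,dv,dy] rk=6  ker:fi,fv,fy,ik,il,iv,iy,kl,kv,ky,lv,ly,vy
∂2: piv[dfv,dfy,dil,div,diy,dkl,dkv,dky,dlv,dly,dvy,fiy,ikl] rk=13  ker:fvy,ikv,iky,ily,ivy,kly,kvy,lvy
∂3: piv[dfvy,dily,divy,dkly,ikly,ikvy] rk=6
∂1c = 0
c vs im∂2: reduces to 0 ⇒ boundary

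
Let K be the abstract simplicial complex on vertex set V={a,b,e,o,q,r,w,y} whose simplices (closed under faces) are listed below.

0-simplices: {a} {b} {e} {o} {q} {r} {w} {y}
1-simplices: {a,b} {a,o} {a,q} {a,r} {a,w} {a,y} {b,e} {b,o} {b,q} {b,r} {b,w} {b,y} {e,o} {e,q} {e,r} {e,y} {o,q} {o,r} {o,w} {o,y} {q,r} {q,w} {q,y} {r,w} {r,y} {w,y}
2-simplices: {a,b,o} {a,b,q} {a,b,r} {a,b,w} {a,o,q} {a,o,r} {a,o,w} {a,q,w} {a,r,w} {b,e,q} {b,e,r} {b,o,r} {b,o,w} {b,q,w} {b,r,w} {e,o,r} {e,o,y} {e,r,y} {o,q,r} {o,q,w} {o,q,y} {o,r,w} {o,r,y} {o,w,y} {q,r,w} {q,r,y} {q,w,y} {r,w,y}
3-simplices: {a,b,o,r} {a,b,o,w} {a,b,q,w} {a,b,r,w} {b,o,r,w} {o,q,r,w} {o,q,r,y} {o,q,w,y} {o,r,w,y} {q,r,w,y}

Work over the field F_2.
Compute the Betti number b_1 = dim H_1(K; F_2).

n_0=8 n_1=26 n_2=28 n_3=10  [Z2]
∂1: piv[ab,ao,aq,ar,aw,ay,be] rk=7  ker:bo,bq,br,bw,by,eo,eq,er,ey,oq,or,ow,oy,qr,qw,qy,rw,ry,wy
∂2: piv[abo,abq,abr,abw,aoq,aor,aow,aqw,arw,beq,ber,eor,eoy,ery,oqr,oqy,owy] rk=17  ker:bor,bow,bqw,brw,oqw,orw,ory,qrw,qry,qwy,rwy
∂3: piv[abor,abow,abqw,abrw,borw,oqrw,oqry,oqwy,orwy] rk=9  ker:qrwy
b_1=(26−7)−17=2

b_1=2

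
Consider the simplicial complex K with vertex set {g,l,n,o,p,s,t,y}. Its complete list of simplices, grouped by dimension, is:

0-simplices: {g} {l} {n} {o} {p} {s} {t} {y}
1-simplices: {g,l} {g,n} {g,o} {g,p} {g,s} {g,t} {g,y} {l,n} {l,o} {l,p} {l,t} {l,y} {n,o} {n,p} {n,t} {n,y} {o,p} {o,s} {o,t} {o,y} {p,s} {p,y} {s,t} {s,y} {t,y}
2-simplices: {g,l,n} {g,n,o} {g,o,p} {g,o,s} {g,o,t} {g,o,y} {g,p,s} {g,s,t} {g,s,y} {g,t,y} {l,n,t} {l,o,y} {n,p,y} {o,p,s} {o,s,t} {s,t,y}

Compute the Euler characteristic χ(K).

χ(K)=-1

n_0=8 n_1=25 n_2=16
χ=+8−25+16=-1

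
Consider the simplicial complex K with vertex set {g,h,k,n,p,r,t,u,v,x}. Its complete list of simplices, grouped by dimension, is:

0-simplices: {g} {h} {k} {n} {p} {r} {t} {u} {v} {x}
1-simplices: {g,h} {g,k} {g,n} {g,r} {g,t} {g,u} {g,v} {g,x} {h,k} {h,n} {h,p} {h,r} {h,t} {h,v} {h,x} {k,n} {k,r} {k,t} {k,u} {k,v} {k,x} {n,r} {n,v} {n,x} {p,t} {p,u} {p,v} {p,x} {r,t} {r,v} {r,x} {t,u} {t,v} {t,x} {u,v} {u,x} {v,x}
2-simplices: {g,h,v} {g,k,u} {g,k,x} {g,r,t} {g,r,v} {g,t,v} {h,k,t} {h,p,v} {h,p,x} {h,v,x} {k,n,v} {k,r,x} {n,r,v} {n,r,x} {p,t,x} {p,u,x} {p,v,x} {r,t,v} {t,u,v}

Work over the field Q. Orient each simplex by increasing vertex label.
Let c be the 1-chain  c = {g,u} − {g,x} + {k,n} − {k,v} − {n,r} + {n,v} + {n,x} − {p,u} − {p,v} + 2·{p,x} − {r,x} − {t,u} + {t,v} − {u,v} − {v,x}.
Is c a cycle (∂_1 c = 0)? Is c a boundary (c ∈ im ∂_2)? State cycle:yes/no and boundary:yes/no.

cycle:yes boundary:no

n_0=10 n_1=37 n_2=19  [Q]
∂1: piv[gh,gk,gn,gr,gt,gu,gv,gx,hp] rk=9  ker:hk,hn,hr,ht,hv,hx,kn,kr,kt,ku,kv,kx,nr,nv,nx,pt,pu,pv,px,rt,rv,rx,tu,tv,tx,uv,ux,vx
∂2: piv[ghv,gku,gkx,grt,grv,gtv,hkt,hpv,hpx,hvx,knv,krx,nrv,nrx,ptx,pux,tuv] rk=17  ker:pvx,rtv
∂1c = 0
c vs im∂2: residual ≠ 0 ⇒ not boundary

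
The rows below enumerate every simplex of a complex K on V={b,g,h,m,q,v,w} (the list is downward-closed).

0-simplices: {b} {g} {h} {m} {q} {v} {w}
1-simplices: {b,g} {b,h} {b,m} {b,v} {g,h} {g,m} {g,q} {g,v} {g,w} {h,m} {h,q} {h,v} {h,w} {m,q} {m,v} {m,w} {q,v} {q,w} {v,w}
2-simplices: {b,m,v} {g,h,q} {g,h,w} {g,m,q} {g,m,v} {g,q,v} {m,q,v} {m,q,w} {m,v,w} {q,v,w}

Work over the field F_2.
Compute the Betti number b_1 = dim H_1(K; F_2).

n_0=7 n_1=19 n_2=10  [Z2]
∂1: piv[bg,bh,bm,bv,gq,gw] rk=6  ker:gh,gm,gv,hm,hq,hv,hw,mq,mv,mw,qv,qw,vw
∂2: piv[bmv,ghq,ghw,gmq,gmv,gqv,mqw,mvw] rk=8  ker:mqv,qvw
b_1=(19−6)−8=5

b_1=5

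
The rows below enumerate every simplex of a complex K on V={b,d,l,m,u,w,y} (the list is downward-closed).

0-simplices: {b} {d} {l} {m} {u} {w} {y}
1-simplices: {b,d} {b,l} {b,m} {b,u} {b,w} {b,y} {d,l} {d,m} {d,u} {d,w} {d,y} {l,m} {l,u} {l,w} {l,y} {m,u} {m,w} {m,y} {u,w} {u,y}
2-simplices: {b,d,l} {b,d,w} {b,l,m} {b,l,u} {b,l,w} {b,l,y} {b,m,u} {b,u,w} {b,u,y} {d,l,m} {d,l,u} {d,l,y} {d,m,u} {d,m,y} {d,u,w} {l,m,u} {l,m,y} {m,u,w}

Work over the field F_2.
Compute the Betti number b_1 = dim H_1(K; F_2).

b_1=0

n_0=7 n_1=20 n_2=18  [Z2]
∂1: piv[bd,bl,bm,bu,bw,by] rk=6  ker:dl,dm,du,dw,dy,lm,lu,lw,ly,mu,mw,my,uw,uy
∂2: piv[bdl,bdw,blm,blu,blw,bly,bmu,buw,buy,dlm,dlu,dly,dmy,muw] rk=14  ker:dmu,duw,lmu,lmy
b_1=(20−6)−14=0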